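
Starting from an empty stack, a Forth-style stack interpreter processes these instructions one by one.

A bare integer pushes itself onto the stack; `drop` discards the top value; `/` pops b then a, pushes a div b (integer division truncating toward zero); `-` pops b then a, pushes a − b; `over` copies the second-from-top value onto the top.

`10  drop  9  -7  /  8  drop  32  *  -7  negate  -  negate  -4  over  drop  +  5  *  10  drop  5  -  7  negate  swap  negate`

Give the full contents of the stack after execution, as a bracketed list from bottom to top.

[-7, -170]

10      10
drop    (empty)
9       9
-7      9 -7
/       -1
8       -1 8
drop    -1
32      -1 32
*       -32
-7      -32 -7
negate  -32 7
-       -39
negate  39
-4      39 -4
over    39 -4 39
drop    39 -4
+       35
5       35 5
*       175
10      175 10
drop    175
5       175 5
-       170
7       170 7
negate  170 -7
swap    -7 170
negate  -7 -170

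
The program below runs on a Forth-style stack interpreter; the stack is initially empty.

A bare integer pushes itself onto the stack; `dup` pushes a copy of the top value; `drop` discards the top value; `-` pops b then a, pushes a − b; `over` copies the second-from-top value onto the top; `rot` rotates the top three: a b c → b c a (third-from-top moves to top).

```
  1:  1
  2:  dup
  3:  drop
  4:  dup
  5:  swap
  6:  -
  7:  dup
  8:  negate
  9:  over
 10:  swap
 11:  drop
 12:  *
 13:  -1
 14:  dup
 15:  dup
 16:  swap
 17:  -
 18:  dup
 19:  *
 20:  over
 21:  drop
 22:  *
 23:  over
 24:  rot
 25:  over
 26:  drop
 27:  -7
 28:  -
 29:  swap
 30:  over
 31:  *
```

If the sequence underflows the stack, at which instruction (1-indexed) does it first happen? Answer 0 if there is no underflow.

1      → [1]
dup    → [1, 1]
drop   → [1]
dup    → [1, 1]
swap   → [1, 1]
-      → [0]
dup    → [0, 0]
negate → [0, 0]
over   → [0, 0, 0]
swap   → [0, 0, 0]
drop   → [0, 0]
*      → [0]
-1     → [0, -1]
dup    → [0, -1, -1]
dup    → [0, -1, -1, -1]
swap   → [0, -1, -1, -1]
-      → [0, -1, 0]
dup    → [0, -1, 0, 0]
*      → [0, -1, 0]
over   → [0, -1, 0, -1]
drop   → [0, -1, 0]
*      → [0, 0]
over   → [0, 0, 0]
rot    → [0, 0, 0]
over   → [0, 0, 0, 0]
drop   → [0, 0, 0]
-7     → [0, 0, 0, -7]
-      → [0, 0, 7]
swap   → [0, 7, 0]
over   → [0, 7, 0, 7]
*      → [0, 7, 0]

0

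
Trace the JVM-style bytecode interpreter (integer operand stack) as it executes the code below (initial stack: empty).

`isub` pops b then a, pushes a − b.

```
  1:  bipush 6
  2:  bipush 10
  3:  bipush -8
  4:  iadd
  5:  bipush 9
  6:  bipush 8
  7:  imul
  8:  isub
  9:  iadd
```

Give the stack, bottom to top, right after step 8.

[6, -70]

bipush 6  : [6]
bipush 10 : [6, 10]
bipush -8 : [6, 10, -8]
iadd      : [6, 2]
bipush 9  : [6, 2, 9]
bipush 8  : [6, 2, 9, 8]
imul      : [6, 2, 72]
isub      : [6, -70]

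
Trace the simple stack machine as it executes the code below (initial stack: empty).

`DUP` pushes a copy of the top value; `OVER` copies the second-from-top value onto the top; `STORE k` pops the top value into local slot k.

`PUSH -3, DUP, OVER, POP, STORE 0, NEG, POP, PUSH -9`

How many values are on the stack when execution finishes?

1

PUSH -3 → [-3]
DUP     → [-3, -3]
OVER    → [-3, -3, -3]
POP     → [-3, -3]
STORE 0 → [-3]
NEG     → [3]
POP     → []
PUSH -9 → [-9]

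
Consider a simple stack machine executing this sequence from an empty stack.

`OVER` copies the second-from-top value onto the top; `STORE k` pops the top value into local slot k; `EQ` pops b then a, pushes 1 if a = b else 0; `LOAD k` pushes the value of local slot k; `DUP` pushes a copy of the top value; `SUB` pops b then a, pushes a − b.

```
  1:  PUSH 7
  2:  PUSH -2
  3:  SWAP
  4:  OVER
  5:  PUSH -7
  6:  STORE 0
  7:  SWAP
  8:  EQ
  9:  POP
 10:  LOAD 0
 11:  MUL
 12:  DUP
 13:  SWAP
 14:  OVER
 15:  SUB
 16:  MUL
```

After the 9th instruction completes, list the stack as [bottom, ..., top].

[-2]

PUSH 7  → 7
PUSH -2 → 7 -2
SWAP    → -2 7
OVER    → -2 7 -2
PUSH -7 → -2 7 -2 -7
STORE 0 → -2 7 -2
SWAP    → -2 -2 7
EQ      → -2 0
POP     → -2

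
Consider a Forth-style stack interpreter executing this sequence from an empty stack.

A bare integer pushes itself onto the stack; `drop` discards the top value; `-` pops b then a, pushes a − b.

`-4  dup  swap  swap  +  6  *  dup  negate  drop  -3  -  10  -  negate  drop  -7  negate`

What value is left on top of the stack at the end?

7

-4     → -4
dup    → -4 -4
swap   → -4 -4
swap   → -4 -4
+      → -8
6      → -8 6
*      → -48
dup    → -48 -48
negate → -48 48
drop   → -48
-3     → -48 -3
-      → -45
10     → -45 10
-      → -55
negate → 55
drop   → (empty)
-7     → -7
negate → 7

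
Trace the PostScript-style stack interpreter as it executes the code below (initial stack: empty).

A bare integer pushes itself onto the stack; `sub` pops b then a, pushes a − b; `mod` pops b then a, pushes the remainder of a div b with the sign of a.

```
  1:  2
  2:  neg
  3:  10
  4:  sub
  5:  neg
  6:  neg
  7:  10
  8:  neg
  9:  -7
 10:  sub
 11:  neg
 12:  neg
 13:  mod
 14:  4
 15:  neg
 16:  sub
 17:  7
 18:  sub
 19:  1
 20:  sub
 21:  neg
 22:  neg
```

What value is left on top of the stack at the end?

-4

2    2
neg  -2
10   -2 10
sub  -12
neg  12
neg  -12
10   -12 10
neg  -12 -10
-7   -12 -10 -7
sub  -12 -3
neg  -12 3
neg  -12 -3
mod  0
4    0 4
neg  0 -4
sub  4
7    4 7
sub  -3
1    -3 1
sub  -4
neg  4
neg  -4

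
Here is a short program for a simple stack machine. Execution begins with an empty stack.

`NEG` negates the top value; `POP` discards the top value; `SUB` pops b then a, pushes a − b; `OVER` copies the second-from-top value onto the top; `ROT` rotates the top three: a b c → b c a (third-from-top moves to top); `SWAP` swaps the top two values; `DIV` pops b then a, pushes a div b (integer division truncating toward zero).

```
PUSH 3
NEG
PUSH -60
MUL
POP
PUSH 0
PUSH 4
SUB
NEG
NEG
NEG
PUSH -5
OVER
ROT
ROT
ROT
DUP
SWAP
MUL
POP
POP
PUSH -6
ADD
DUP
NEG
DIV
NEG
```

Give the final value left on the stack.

PUSH 3   : [3]
NEG      : [-3]
PUSH -60 : [-3, -60]
MUL      : [180]
POP      : []
PUSH 0   : [0]
PUSH 4   : [0, 4]
SUB      : [-4]
NEG      : [4]
NEG      : [-4]
NEG      : [4]
PUSH -5  : [4, -5]
OVER     : [4, -5, 4]
ROT      : [-5, 4, 4]
ROT      : [4, 4, -5]
ROT      : [4, -5, 4]
DUP      : [4, -5, 4, 4]
SWAP     : [4, -5, 4, 4]
MUL      : [4, -5, 16]
POP      : [4, -5]
POP      : [4]
PUSH -6  : [4, -6]
ADD      : [-2]
DUP      : [-2, -2]
NEG      : [-2, 2]
DIV      : [-1]
NEG      : [1]

1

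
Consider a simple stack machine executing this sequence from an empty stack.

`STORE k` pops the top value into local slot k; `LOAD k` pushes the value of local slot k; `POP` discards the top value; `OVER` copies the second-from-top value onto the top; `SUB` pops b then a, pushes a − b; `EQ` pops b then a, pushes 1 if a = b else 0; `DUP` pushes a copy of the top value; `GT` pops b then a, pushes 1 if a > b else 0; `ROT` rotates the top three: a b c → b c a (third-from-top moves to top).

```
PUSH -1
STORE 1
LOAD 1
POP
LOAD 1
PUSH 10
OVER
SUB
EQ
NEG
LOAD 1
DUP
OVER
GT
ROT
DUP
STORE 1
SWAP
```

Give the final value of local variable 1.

0

PUSH -1 → -1
STORE 1 → (empty)
LOAD 1  → -1
POP     → (empty)
LOAD 1  → -1
PUSH 10 → -1 10
OVER    → -1 10 -1
SUB     → -1 11
EQ      → 0
NEG     → 0
LOAD 1  → 0 -1
DUP     → 0 -1 -1
OVER    → 0 -1 -1 -1
GT      → 0 -1 0
ROT     → -1 0 0
DUP     → -1 0 0 0
STORE 1 → -1 0 0
SWAP    → -1 0 0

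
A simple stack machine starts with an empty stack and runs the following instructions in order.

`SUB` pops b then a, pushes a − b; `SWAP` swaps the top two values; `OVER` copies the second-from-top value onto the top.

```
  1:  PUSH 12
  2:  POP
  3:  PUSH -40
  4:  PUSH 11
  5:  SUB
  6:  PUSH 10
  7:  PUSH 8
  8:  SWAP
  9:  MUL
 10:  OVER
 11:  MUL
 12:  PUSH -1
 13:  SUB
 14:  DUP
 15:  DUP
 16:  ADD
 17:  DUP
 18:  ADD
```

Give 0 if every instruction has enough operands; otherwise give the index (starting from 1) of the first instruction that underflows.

0

PUSH 12  -> [12]
POP      -> []
PUSH -40 -> [-40]
PUSH 11  -> [-40, 11]
SUB      -> [-51]
PUSH 10  -> [-51, 10]
PUSH 8   -> [-51, 10, 8]
SWAP     -> [-51, 8, 10]
MUL      -> [-51, 80]
OVER     -> [-51, 80, -51]
MUL      -> [-51, -4080]
PUSH -1  -> [-51, -4080, -1]
SUB      -> [-51, -4079]
DUP      -> [-51, -4079, -4079]
DUP      -> [-51, -4079, -4079, -4079]
ADD      -> [-51, -4079, -8158]
DUP      -> [-51, -4079, -8158, -8158]
ADD      -> [-51, -4079, -16316]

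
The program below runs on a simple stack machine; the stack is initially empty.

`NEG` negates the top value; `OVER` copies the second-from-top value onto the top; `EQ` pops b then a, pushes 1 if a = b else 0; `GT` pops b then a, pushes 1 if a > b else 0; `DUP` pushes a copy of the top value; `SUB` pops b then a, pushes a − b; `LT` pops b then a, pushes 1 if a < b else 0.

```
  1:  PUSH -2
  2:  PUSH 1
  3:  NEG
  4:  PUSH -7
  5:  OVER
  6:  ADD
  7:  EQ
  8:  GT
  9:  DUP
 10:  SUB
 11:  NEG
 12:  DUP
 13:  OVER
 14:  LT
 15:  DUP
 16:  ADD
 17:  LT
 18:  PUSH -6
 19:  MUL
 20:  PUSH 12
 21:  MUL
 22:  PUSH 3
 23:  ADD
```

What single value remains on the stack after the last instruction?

3

PUSH -2 -> -2
PUSH 1  -> -2 1
NEG     -> -2 -1
PUSH -7 -> -2 -1 -7
OVER    -> -2 -1 -7 -1
ADD     -> -2 -1 -8
EQ      -> -2 0
GT      -> 0
DUP     -> 0 0
SUB     -> 0
NEG     -> 0
DUP     -> 0 0
OVER    -> 0 0 0
LT      -> 0 0
DUP     -> 0 0 0
ADD     -> 0 0
LT      -> 0
PUSH -6 -> 0 -6
MUL     -> 0
PUSH 12 -> 0 12
MUL     -> 0
PUSH 3  -> 0 3
ADD     -> 3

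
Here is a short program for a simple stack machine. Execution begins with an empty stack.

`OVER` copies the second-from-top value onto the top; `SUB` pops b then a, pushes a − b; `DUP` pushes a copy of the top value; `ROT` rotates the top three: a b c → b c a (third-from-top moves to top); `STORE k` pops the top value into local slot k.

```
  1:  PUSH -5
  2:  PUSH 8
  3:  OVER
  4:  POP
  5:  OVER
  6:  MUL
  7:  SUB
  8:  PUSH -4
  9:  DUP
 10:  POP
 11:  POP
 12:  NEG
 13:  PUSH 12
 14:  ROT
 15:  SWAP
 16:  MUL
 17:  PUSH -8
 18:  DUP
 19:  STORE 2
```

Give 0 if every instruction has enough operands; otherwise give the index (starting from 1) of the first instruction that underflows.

14

PUSH -5  [-5]
PUSH 8   [-5, 8]
OVER     [-5, 8, -5]
POP      [-5, 8]
OVER     [-5, 8, -5]
MUL      [-5, -40]
SUB      [35]
PUSH -4  [35, -4]
DUP      [35, -4, -4]
POP      [35, -4]
POP      [35]
NEG      [-35]
PUSH 12  [-35, 12]
ROT  — needs 3 operands, stack has 2 → underflow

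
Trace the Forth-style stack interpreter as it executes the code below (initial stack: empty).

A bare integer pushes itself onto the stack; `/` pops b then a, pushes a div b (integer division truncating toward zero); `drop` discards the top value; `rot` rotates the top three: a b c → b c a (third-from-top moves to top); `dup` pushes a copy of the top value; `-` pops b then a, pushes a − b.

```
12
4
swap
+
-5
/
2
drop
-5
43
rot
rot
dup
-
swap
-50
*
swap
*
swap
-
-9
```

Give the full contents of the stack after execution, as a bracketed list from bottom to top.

[-43, -9]

12    12
4     12 4
swap  4 12
+     16
-5    16 -5
/     -3
2     -3 2
drop  -3
-5    -3 -5
43    -3 -5 43
rot   -5 43 -3
rot   43 -3 -5
dup   43 -3 -5 -5
-     43 -3 0
swap  43 0 -3
-50   43 0 -3 -50
*     43 0 150
swap  43 150 0
*     43 0
swap  0 43
-     -43
-9    -43 -9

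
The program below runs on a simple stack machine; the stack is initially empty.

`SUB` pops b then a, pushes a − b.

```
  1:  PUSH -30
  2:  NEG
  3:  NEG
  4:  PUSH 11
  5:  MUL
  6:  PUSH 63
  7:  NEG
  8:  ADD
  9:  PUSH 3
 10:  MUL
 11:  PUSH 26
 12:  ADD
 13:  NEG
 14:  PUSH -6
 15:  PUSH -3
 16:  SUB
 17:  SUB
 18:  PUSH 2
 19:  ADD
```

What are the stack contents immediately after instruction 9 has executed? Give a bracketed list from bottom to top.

[-393, 3]

PUSH -30 : [-30]
NEG      : [30]
NEG      : [-30]
PUSH 11  : [-30, 11]
MUL      : [-330]
PUSH 63  : [-330, 63]
NEG      : [-330, -63]
ADD      : [-393]
PUSH 3   : [-393, 3]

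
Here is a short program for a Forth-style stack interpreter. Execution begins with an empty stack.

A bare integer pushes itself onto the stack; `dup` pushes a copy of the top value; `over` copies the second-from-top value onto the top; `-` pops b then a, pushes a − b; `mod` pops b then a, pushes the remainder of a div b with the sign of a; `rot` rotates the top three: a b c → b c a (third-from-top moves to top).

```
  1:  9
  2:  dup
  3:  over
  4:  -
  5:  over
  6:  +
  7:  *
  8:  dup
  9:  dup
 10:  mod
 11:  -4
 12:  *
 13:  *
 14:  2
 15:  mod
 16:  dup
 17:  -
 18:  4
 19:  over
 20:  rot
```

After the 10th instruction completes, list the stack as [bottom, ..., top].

9    -> [9]
dup  -> [9, 9]
over -> [9, 9, 9]
-    -> [9, 0]
over -> [9, 0, 9]
+    -> [9, 9]
*    -> [81]
dup  -> [81, 81]
dup  -> [81, 81, 81]
mod  -> [81, 0]

[81, 0]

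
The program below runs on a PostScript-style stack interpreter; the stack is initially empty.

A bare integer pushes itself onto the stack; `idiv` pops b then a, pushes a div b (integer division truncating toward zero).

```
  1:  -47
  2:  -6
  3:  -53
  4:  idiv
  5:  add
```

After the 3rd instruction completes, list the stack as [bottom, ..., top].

[-47, -6, -53]

-47 → [-47]
-6  → [-47, -6]
-53 → [-47, -6, -53]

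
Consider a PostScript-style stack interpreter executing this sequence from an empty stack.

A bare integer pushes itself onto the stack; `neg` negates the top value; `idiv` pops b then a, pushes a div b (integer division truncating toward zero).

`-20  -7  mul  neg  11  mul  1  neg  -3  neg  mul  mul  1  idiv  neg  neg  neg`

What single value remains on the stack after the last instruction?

-20  → -20
-7   → -20 -7
mul  → 140
neg  → -140
11   → -140 11
mul  → -1540
1    → -1540 1
neg  → -1540 -1
-3   → -1540 -1 -3
neg  → -1540 -1 3
mul  → -1540 -3
mul  → 4620
1    → 4620 1
idiv → 4620
neg  → -4620
neg  → 4620
neg  → -4620

-4620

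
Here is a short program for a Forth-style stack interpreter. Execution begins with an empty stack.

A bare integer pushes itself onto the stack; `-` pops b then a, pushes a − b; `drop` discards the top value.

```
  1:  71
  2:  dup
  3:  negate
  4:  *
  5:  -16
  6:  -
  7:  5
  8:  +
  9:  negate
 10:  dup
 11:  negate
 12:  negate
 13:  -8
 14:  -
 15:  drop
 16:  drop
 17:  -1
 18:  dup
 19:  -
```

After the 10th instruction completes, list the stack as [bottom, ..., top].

71      71
dup     71 71
negate  71 -71
*       -5041
-16     -5041 -16
-       -5025
5       -5025 5
+       -5020
negate  5020
dup     5020 5020

[5020, 5020]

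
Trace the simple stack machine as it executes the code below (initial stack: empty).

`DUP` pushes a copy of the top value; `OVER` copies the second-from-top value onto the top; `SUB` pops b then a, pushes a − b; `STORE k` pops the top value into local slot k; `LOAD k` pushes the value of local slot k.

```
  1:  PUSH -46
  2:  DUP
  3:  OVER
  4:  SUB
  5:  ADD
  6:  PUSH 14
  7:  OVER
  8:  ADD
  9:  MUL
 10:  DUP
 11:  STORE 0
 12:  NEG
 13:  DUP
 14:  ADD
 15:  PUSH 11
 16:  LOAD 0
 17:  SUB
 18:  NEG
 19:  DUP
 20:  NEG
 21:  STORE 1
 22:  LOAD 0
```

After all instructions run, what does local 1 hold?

PUSH -46 → [-46]
DUP      → [-46, -46]
OVER     → [-46, -46, -46]
SUB      → [-46, 0]
ADD      → [-46]
PUSH 14  → [-46, 14]
OVER     → [-46, 14, -46]
ADD      → [-46, -32]
MUL      → [1472]
DUP      → [1472, 1472]
STORE 0  → [1472]
NEG      → [-1472]
DUP      → [-1472, -1472]
ADD      → [-2944]
PUSH 11  → [-2944, 11]
LOAD 0   → [-2944, 11, 1472]
SUB      → [-2944, -1461]
NEG      → [-2944, 1461]
DUP      → [-2944, 1461, 1461]
NEG      → [-2944, 1461, -1461]
STORE 1  → [-2944, 1461]
LOAD 0   → [-2944, 1461, 1472]

-1461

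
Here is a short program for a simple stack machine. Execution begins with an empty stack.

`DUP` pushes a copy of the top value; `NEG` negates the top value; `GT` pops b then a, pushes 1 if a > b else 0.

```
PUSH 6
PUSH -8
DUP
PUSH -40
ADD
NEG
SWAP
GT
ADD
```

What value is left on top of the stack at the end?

PUSH 6   → 6
PUSH -8  → 6 -8
DUP      → 6 -8 -8
PUSH -40 → 6 -8 -8 -40
ADD      → 6 -8 -48
NEG      → 6 -8 48
SWAP     → 6 48 -8
GT       → 6 1
ADD      → 7

7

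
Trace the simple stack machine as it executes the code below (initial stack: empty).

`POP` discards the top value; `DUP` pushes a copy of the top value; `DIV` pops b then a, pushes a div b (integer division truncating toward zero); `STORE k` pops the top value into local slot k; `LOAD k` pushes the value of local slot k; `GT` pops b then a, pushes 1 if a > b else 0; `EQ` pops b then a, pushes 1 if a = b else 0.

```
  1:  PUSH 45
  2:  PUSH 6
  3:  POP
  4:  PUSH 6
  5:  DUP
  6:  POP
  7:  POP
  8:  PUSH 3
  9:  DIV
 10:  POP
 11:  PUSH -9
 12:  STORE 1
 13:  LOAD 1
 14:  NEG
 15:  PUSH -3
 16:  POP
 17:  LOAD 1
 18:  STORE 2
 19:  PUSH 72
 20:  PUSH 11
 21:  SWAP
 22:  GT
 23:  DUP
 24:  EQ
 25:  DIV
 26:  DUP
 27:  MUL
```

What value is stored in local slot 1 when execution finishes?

-9

PUSH 45 -> [45]
PUSH 6  -> [45, 6]
POP     -> [45]
PUSH 6  -> [45, 6]
DUP     -> [45, 6, 6]
POP     -> [45, 6]
POP     -> [45]
PUSH 3  -> [45, 3]
DIV     -> [15]
POP     -> []
PUSH -9 -> [-9]
STORE 1 -> []
LOAD 1  -> [-9]
NEG     -> [9]
PUSH -3 -> [9, -3]
POP     -> [9]
LOAD 1  -> [9, -9]
STORE 2 -> [9]
PUSH 72 -> [9, 72]
PUSH 11 -> [9, 72, 11]
SWAP    -> [9, 11, 72]
GT      -> [9, 0]
DUP     -> [9, 0, 0]
EQ      -> [9, 1]
DIV     -> [9]
DUP     -> [9, 9]
MUL     -> [81]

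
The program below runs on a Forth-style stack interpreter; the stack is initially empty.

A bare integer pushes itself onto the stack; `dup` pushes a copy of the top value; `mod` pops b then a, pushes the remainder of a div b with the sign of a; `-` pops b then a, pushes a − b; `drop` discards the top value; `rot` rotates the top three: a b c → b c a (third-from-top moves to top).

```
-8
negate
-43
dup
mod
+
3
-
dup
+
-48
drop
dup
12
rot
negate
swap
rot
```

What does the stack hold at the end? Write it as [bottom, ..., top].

-8      [-8]
negate  [8]
-43     [8, -43]
dup     [8, -43, -43]
mod     [8, 0]
+       [8]
3       [8, 3]
-       [5]
dup     [5, 5]
+       [10]
-48     [10, -48]
drop    [10]
dup     [10, 10]
12      [10, 10, 12]
rot     [10, 12, 10]
negate  [10, 12, -10]
swap    [10, -10, 12]
rot     [-10, 12, 10]

[-10, 12, 10]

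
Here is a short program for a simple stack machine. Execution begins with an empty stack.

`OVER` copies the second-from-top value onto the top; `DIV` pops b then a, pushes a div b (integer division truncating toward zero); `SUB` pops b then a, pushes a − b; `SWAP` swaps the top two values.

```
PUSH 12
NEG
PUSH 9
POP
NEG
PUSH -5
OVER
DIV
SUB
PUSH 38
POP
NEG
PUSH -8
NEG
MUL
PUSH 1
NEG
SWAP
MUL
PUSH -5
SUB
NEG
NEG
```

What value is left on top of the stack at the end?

PUSH 12 -> [12]
NEG     -> [-12]
PUSH 9  -> [-12, 9]
POP     -> [-12]
NEG     -> [12]
PUSH -5 -> [12, -5]
OVER    -> [12, -5, 12]
DIV     -> [12, 0]
SUB     -> [12]
PUSH 38 -> [12, 38]
POP     -> [12]
NEG     -> [-12]
PUSH -8 -> [-12, -8]
NEG     -> [-12, 8]
MUL     -> [-96]
PUSH 1  -> [-96, 1]
NEG     -> [-96, -1]
SWAP    -> [-1, -96]
MUL     -> [96]
PUSH -5 -> [96, -5]
SUB     -> [101]
NEG     -> [-101]
NEG     -> [101]

101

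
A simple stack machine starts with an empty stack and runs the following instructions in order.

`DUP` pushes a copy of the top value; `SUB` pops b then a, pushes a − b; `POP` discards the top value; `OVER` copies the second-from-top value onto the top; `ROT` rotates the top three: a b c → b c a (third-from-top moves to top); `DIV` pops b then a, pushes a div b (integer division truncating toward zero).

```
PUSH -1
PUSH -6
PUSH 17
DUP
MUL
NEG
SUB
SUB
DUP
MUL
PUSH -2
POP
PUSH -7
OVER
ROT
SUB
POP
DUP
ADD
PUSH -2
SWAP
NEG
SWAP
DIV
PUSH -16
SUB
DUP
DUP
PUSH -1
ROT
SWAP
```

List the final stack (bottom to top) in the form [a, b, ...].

PUSH -1  → [-1]
PUSH -6  → [-1, -6]
PUSH 17  → [-1, -6, 17]
DUP      → [-1, -6, 17, 17]
MUL      → [-1, -6, 289]
NEG      → [-1, -6, -289]
SUB      → [-1, 283]
SUB      → [-284]
DUP      → [-284, -284]
MUL      → [80656]
PUSH -2  → [80656, -2]
POP      → [80656]
PUSH -7  → [80656, -7]
OVER     → [80656, -7, 80656]
ROT      → [-7, 80656, 80656]
SUB      → [-7, 0]
POP      → [-7]
DUP      → [-7, -7]
ADD      → [-14]
PUSH -2  → [-14, -2]
SWAP     → [-2, -14]
NEG      → [-2, 14]
SWAP     → [14, -2]
DIV      → [-7]
PUSH -16 → [-7, -16]
SUB      → [9]
DUP      → [9, 9]
DUP      → [9, 9, 9]
PUSH -1  → [9, 9, 9, -1]
ROT      → [9, 9, -1, 9]
SWAP     → [9, 9, 9, -1]

[9, 9, 9, -1]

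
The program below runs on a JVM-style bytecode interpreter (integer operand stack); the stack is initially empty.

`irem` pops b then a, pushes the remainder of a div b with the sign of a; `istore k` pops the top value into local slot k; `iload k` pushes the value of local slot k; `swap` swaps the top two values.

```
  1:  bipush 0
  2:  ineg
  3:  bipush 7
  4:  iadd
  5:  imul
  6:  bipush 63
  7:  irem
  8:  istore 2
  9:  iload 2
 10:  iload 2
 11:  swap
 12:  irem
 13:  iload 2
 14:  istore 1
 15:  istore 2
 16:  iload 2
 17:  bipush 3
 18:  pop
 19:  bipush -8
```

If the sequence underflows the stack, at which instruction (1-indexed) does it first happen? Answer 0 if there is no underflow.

5

bipush 0 : [0]
ineg     : [0]
bipush 7 : [0, 7]
iadd     : [7]
imul  — needs 2 operands, stack has 1 → underflow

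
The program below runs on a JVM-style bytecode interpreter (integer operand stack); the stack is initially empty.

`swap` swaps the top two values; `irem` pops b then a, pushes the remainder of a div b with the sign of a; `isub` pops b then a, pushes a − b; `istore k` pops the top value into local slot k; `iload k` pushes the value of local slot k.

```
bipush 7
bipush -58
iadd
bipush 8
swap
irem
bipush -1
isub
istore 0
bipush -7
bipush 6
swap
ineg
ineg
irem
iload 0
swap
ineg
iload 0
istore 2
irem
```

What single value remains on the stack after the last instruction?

3

bipush 7   : [7]
bipush -58 : [7, -58]
iadd       : [-51]
bipush 8   : [-51, 8]
swap       : [8, -51]
irem       : [8]
bipush -1  : [8, -1]
isub       : [9]
istore 0   : []
bipush -7  : [-7]
bipush 6   : [-7, 6]
swap       : [6, -7]
ineg       : [6, 7]
ineg       : [6, -7]
irem       : [6]
iload 0    : [6, 9]
swap       : [9, 6]
ineg       : [9, -6]
iload 0    : [9, -6, 9]
istore 2   : [9, -6]
irem       : [3]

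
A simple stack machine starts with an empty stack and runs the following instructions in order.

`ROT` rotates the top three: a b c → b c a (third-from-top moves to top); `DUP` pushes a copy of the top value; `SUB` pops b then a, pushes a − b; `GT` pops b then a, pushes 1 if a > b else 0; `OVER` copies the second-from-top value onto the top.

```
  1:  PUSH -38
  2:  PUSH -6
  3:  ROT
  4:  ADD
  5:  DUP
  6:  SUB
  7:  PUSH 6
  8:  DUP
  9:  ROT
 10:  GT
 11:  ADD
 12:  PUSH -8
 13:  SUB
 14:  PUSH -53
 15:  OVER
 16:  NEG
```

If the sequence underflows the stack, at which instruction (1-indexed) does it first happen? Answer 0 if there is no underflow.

PUSH -38  [-38]
PUSH -6   [-38, -6]
ROT  — needs 3 operands, stack has 2 → underflow

3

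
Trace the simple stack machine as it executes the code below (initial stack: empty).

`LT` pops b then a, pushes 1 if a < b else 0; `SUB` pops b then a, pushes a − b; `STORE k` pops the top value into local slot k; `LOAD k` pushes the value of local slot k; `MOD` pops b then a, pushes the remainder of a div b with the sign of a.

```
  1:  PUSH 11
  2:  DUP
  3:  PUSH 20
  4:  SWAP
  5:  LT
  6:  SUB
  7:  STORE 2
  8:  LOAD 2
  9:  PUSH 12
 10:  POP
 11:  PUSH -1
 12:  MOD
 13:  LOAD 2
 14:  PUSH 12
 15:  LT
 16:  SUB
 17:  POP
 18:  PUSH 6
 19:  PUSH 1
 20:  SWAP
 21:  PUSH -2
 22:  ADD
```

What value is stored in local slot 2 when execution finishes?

11

PUSH 11 : [11]
DUP     : [11, 11]
PUSH 20 : [11, 11, 20]
SWAP    : [11, 20, 11]
LT      : [11, 0]
SUB     : [11]
STORE 2 : []
LOAD 2  : [11]
PUSH 12 : [11, 12]
POP     : [11]
PUSH -1 : [11, -1]
MOD     : [0]
LOAD 2  : [0, 11]
PUSH 12 : [0, 11, 12]
LT      : [0, 1]
SUB     : [-1]
POP     : []
PUSH 6  : [6]
PUSH 1  : [6, 1]
SWAP    : [1, 6]
PUSH -2 : [1, 6, -2]
ADD     : [1, 4]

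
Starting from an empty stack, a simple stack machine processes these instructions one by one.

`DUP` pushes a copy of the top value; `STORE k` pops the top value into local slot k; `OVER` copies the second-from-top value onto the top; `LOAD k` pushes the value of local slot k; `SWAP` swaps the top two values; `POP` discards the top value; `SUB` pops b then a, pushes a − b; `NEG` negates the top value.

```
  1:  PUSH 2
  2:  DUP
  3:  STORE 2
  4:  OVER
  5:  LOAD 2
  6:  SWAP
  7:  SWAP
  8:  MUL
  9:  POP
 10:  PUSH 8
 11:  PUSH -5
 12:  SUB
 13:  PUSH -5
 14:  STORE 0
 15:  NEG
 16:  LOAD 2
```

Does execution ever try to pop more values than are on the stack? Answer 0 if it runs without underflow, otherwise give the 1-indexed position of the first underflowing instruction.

4

PUSH 2   2
DUP      2 2
STORE 2  2
OVER  — needs 2 operands, stack has 1 → underflow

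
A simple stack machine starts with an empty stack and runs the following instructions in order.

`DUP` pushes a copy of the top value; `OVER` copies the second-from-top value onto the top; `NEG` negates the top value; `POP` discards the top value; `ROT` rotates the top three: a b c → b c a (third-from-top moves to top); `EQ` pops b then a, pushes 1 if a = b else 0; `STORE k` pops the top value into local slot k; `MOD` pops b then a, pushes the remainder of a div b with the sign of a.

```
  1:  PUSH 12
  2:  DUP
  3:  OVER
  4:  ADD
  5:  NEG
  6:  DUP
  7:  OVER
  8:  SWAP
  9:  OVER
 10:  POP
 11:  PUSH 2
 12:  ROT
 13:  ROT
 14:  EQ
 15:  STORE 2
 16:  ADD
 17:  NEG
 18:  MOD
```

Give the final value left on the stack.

12

PUSH 12 -> [12]
DUP     -> [12, 12]
OVER    -> [12, 12, 12]
ADD     -> [12, 24]
NEG     -> [12, -24]
DUP     -> [12, -24, -24]
OVER    -> [12, -24, -24, -24]
SWAP    -> [12, -24, -24, -24]
OVER    -> [12, -24, -24, -24, -24]
POP     -> [12, -24, -24, -24]
PUSH 2  -> [12, -24, -24, -24, 2]
ROT     -> [12, -24, -24, 2, -24]
ROT     -> [12, -24, 2, -24, -24]
EQ      -> [12, -24, 2, 1]
STORE 2 -> [12, -24, 2]
ADD     -> [12, -22]
NEG     -> [12, 22]
MOD     -> [12]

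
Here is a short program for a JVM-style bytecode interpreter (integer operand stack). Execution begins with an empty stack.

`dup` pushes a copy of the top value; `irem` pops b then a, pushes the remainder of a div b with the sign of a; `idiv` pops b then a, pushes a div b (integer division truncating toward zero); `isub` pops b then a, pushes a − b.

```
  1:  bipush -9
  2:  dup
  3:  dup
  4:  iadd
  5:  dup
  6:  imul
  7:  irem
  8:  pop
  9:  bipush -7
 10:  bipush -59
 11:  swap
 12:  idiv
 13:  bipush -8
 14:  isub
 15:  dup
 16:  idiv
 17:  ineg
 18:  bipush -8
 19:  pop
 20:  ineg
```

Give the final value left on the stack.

bipush -9  : [-9]
dup        : [-9, -9]
dup        : [-9, -9, -9]
iadd       : [-9, -18]
dup        : [-9, -18, -18]
imul       : [-9, 324]
irem       : [-9]
pop        : []
bipush -7  : [-7]
bipush -59 : [-7, -59]
swap       : [-59, -7]
idiv       : [8]
bipush -8  : [8, -8]
isub       : [16]
dup        : [16, 16]
idiv       : [1]
ineg       : [-1]
bipush -8  : [-1, -8]
pop        : [-1]
ineg       : [1]

1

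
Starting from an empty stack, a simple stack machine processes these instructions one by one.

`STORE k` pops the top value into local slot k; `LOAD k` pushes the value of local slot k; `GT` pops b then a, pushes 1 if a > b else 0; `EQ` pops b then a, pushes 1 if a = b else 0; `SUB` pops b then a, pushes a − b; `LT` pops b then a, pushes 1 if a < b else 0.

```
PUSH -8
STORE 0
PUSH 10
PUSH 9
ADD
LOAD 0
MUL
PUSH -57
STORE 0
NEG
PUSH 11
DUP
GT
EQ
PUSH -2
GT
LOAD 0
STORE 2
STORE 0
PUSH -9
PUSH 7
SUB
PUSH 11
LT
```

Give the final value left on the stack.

1

PUSH -8  → [-8]
STORE 0  → []
PUSH 10  → [10]
PUSH 9   → [10, 9]
ADD      → [19]
LOAD 0   → [19, -8]
MUL      → [-152]
PUSH -57 → [-152, -57]
STORE 0  → [-152]
NEG      → [152]
PUSH 11  → [152, 11]
DUP      → [152, 11, 11]
GT       → [152, 0]
EQ       → [0]
PUSH -2  → [0, -2]
GT       → [1]
LOAD 0   → [1, -57]
STORE 2  → [1]
STORE 0  → []
PUSH -9  → [-9]
PUSH 7   → [-9, 7]
SUB      → [-16]
PUSH 11  → [-16, 11]
LT       → [1]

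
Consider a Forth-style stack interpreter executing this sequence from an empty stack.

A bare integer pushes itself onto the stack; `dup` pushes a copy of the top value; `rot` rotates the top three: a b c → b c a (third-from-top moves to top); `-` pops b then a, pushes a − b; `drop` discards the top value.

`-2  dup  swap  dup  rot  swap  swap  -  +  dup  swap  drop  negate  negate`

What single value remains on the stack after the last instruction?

-2

-2     : -2
dup    : -2 -2
swap   : -2 -2
dup    : -2 -2 -2
rot    : -2 -2 -2
swap   : -2 -2 -2
swap   : -2 -2 -2
-      : -2 0
+      : -2
dup    : -2 -2
swap   : -2 -2
drop   : -2
negate : 2
negate : -2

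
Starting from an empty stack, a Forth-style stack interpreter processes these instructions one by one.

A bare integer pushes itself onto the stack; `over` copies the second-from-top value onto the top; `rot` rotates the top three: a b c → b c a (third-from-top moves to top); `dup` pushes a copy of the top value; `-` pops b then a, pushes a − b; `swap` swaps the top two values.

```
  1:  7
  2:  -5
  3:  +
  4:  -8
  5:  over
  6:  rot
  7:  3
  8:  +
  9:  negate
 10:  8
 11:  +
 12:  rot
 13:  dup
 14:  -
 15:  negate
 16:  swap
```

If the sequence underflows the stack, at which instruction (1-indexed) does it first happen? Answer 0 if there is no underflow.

0

7      → [7]
-5     → [7, -5]
+      → [2]
-8     → [2, -8]
over   → [2, -8, 2]
rot    → [-8, 2, 2]
3      → [-8, 2, 2, 3]
+      → [-8, 2, 5]
negate → [-8, 2, -5]
8      → [-8, 2, -5, 8]
+      → [-8, 2, 3]
rot    → [2, 3, -8]
dup    → [2, 3, -8, -8]
-      → [2, 3, 0]
negate → [2, 3, 0]
swap   → [2, 0, 3]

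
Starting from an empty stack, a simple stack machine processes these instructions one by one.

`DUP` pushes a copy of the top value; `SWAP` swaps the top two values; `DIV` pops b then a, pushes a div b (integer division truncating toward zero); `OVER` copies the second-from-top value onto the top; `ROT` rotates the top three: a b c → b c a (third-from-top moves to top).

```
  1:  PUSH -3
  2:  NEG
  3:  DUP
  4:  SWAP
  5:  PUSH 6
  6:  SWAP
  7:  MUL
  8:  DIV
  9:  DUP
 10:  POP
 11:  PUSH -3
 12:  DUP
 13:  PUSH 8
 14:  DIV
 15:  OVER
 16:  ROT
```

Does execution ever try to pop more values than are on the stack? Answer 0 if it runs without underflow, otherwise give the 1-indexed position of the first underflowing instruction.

0

PUSH -3 : [-3]
NEG     : [3]
DUP     : [3, 3]
SWAP    : [3, 3]
PUSH 6  : [3, 3, 6]
SWAP    : [3, 6, 3]
MUL     : [3, 18]
DIV     : [0]
DUP     : [0, 0]
POP     : [0]
PUSH -3 : [0, -3]
DUP     : [0, -3, -3]
PUSH 8  : [0, -3, -3, 8]
DIV     : [0, -3, 0]
OVER    : [0, -3, 0, -3]
ROT     : [0, 0, -3, -3]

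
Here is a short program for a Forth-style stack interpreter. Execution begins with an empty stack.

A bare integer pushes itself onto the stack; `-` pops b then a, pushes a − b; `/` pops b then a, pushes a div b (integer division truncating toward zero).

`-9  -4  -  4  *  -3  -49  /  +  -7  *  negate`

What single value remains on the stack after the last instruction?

-140

-9     → [-9]
-4     → [-9, -4]
-      → [-5]
4      → [-5, 4]
*      → [-20]
-3     → [-20, -3]
-49    → [-20, -3, -49]
/      → [-20, 0]
+      → [-20]
-7     → [-20, -7]
*      → [140]
negate → [-140]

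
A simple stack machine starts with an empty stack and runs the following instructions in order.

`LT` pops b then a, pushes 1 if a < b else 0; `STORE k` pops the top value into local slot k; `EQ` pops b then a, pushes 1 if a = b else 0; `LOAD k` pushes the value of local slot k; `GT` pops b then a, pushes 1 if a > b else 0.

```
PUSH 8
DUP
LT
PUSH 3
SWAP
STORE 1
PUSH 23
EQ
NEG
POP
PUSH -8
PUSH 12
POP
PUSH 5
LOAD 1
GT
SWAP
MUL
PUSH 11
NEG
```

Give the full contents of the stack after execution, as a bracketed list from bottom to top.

[-8, -11]

PUSH 8  → 8
DUP     → 8 8
LT      → 0
PUSH 3  → 0 3
SWAP    → 3 0
STORE 1 → 3
PUSH 23 → 3 23
EQ      → 0
NEG     → 0
POP     → (empty)
PUSH -8 → -8
PUSH 12 → -8 12
POP     → -8
PUSH 5  → -8 5
LOAD 1  → -8 5 0
GT      → -8 1
SWAP    → 1 -8
MUL     → -8
PUSH 11 → -8 11
NEG     → -8 -11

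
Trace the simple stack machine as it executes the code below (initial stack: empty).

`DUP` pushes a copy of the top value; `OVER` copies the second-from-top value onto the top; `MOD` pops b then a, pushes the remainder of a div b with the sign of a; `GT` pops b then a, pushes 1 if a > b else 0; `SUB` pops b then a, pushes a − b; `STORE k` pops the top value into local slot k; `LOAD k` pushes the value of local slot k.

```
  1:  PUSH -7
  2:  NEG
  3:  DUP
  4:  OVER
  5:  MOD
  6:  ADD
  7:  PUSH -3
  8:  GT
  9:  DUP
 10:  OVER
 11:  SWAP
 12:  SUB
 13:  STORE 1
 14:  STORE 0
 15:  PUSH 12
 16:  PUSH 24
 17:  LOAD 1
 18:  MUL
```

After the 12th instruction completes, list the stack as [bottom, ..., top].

[1, 0]

PUSH -7 -> -7
NEG     -> 7
DUP     -> 7 7
OVER    -> 7 7 7
MOD     -> 7 0
ADD     -> 7
PUSH -3 -> 7 -3
GT      -> 1
DUP     -> 1 1
OVER    -> 1 1 1
SWAP    -> 1 1 1
SUB     -> 1 0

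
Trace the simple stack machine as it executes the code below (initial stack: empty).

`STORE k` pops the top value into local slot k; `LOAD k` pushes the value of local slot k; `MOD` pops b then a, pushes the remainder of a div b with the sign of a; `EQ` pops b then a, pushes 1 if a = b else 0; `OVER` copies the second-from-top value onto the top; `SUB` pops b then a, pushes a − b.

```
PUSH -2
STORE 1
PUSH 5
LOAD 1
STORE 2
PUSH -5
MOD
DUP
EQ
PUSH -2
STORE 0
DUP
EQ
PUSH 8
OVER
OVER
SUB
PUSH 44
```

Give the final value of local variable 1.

-2

PUSH -2 -> -2
STORE 1 -> (empty)
PUSH 5  -> 5
LOAD 1  -> 5 -2
STORE 2 -> 5
PUSH -5 -> 5 -5
MOD     -> 0
DUP     -> 0 0
EQ      -> 1
PUSH -2 -> 1 -2
STORE 0 -> 1
DUP     -> 1 1
EQ      -> 1
PUSH 8  -> 1 8
OVER    -> 1 8 1
OVER    -> 1 8 1 8
SUB     -> 1 8 -7
PUSH 44 -> 1 8 -7 44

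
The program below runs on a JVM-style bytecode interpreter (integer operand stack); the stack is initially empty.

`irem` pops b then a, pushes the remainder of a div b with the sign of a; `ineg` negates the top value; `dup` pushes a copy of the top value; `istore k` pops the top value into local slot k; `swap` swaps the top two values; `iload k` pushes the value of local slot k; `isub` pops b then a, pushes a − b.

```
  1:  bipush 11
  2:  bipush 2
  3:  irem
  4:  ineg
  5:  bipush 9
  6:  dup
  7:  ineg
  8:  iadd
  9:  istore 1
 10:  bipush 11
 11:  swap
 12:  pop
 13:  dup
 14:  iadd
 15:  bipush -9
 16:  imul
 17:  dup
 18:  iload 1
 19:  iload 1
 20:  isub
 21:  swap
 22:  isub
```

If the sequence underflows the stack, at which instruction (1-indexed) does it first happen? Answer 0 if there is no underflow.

0

bipush 11 : [11]
bipush 2  : [11, 2]
irem      : [1]
ineg      : [-1]
bipush 9  : [-1, 9]
dup       : [-1, 9, 9]
ineg      : [-1, 9, -9]
iadd      : [-1, 0]
istore 1  : [-1]
bipush 11 : [-1, 11]
swap      : [11, -1]
pop       : [11]
dup       : [11, 11]
iadd      : [22]
bipush -9 : [22, -9]
imul      : [-198]
dup       : [-198, -198]
iload 1   : [-198, -198, 0]
iload 1   : [-198, -198, 0, 0]
isub      : [-198, -198, 0]
swap      : [-198, 0, -198]
isub      : [-198, 198]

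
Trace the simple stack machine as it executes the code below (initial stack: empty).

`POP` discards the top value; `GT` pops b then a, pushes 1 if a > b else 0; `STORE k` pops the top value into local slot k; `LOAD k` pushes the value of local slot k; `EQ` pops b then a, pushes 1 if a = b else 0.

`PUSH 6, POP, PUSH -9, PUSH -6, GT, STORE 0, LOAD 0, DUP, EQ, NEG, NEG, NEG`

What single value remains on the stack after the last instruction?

PUSH 6  → [6]
POP     → []
PUSH -9 → [-9]
PUSH -6 → [-9, -6]
GT      → [0]
STORE 0 → []
LOAD 0  → [0]
DUP     → [0, 0]
EQ      → [1]
NEG     → [-1]
NEG     → [1]
NEG     → [-1]

-1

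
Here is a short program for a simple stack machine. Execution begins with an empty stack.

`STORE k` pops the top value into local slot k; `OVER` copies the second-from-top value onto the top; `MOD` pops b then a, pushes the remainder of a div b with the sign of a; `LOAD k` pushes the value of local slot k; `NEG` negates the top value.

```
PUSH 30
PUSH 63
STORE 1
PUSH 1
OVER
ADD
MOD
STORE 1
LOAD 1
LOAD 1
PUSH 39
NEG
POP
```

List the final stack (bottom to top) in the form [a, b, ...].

[30, 30]

PUSH 30 -> 30
PUSH 63 -> 30 63
STORE 1 -> 30
PUSH 1  -> 30 1
OVER    -> 30 1 30
ADD     -> 30 31
MOD     -> 30
STORE 1 -> (empty)
LOAD 1  -> 30
LOAD 1  -> 30 30
PUSH 39 -> 30 30 39
NEG     -> 30 30 -39
POP     -> 30 30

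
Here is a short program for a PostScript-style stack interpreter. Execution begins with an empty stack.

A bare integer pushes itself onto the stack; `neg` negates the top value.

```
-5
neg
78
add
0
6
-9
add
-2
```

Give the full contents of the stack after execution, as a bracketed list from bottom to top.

[83, 0, -3, -2]

-5  : [-5]
neg : [5]
78  : [5, 78]
add : [83]
0   : [83, 0]
6   : [83, 0, 6]
-9  : [83, 0, 6, -9]
add : [83, 0, -3]
-2  : [83, 0, -3, -2]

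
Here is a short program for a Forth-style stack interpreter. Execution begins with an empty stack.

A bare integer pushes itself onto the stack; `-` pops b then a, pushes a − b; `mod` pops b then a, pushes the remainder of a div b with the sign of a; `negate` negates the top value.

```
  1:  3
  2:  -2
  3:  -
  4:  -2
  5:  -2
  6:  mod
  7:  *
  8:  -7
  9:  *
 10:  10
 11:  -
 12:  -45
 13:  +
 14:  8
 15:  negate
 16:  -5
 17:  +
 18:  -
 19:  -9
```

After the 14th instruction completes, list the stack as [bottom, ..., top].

3   : 3
-2  : 3 -2
-   : 5
-2  : 5 -2
-2  : 5 -2 -2
mod : 5 0
*   : 0
-7  : 0 -7
*   : 0
10  : 0 10
-   : -10
-45 : -10 -45
+   : -55
8   : -55 8

[-55, 8]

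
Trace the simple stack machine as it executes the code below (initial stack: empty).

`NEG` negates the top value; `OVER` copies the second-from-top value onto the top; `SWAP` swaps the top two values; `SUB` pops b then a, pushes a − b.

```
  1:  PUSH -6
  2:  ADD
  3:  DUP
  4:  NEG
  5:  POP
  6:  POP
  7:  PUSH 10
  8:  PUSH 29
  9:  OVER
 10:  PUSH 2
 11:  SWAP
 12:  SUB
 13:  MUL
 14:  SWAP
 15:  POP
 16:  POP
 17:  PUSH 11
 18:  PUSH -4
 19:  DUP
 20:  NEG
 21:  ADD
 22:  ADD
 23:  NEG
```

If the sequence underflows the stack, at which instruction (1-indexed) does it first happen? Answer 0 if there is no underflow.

2

PUSH -6 -> -6
ADD  — needs 2 operands, stack has 1 → underflow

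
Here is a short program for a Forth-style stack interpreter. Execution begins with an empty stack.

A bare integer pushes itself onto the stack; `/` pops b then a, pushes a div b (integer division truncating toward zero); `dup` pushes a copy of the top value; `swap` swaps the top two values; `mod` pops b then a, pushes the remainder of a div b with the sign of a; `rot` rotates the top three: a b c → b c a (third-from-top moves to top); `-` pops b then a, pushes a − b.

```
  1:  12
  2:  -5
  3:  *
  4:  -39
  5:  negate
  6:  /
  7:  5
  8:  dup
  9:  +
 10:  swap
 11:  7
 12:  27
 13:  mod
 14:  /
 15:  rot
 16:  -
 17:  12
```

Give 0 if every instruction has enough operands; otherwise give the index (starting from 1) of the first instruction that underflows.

15

12      12
-5      12 -5
*       -60
-39     -60 -39
negate  -60 39
/       -1
5       -1 5
dup     -1 5 5
+       -1 10
swap    10 -1
7       10 -1 7
27      10 -1 7 27
mod     10 -1 7
/       10 0
rot  — needs 3 operands, stack has 2 → underflow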